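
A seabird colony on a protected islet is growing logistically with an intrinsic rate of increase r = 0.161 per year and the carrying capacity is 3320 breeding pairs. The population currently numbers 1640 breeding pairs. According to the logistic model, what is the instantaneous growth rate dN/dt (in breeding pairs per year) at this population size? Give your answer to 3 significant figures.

134 breeding pairs per year

dN/dt = rN(1 − N/K) = 0.161 × 1640 × (1 − 1640/3320).
1 − 1640/3320 = 0.50602; dN/dt = 0.161 × 1640 × 0.50602 = 133.61.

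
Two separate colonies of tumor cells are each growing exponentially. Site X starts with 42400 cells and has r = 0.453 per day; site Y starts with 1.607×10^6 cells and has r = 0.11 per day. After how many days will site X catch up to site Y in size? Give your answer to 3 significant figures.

10.6 days

Set 42400·e^(0.453t) = 1.607×10^6·e^(0.11t).
e^((0.453 − 0.11)t) = 1.607×10^6/42400 → e^(0.343·t) = 37.901.
0.343·t = ln(37.901) = 3.635, so t = 3.635/0.343 = 10.598.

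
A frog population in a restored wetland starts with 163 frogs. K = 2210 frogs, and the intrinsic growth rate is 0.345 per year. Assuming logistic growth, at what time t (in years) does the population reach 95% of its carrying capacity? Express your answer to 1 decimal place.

A = (K − N₀)/N₀ = (2210 − 163)/163 = 12.558.
Solve 2210/(1 + 12.558·e^(−0.345t)) = 2099.5: 1 + 12.558·e^(−0.345t) = 1.0526, so e^(−0.345t) = 0.00419099.
−0.345·t = ln(0.00419099) = -5.4748, so t = 5.4748/0.345 = 15.869.

15.9 years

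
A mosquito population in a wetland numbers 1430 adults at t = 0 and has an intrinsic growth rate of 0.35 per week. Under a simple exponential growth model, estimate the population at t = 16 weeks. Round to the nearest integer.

386710 adults

N(t) = N₀·e^(rt) = 1430 × e^(0.35×16) = 1430 × e^5.6.
e^5.6 ≈ 270.43, so N ≈ 1430 × 270.43 = 386710.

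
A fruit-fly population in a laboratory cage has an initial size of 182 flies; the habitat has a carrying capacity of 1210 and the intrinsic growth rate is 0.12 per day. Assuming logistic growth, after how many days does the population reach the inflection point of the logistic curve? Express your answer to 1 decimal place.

14.4 days

Logistic growth is fastest at N = K/2 = 605.
A = (K − N₀)/N₀ = 5.6484. Set K/(1 + A·e^(−rt)) = K/2 → A·e^(−rt) = 1.
e^(−0.12t) = 1/5.6484 = 0.177043, so t = ln(5.6484)/0.12 = 1.7314/0.12 = 14.428.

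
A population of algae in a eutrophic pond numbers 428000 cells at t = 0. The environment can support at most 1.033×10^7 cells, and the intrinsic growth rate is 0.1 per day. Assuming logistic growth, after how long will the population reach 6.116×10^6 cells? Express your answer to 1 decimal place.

A = (K − N₀)/N₀ = (1.033×10^7 − 428000)/428000 = 23.136.
Solve 1.033×10^7/(1 + 23.136·e^(−0.1t)) = 6.116×10^6: 1 + 23.136·e^(−0.1t) = 1.689, so e^(−0.1t) = 0.0297816.
−0.1·t = ln(0.0297816) = -3.5139, so t = 3.5139/0.1 = 35.139.

35.1 days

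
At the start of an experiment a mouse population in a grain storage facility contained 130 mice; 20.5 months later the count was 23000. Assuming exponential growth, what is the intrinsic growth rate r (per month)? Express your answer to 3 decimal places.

From N(t) = N₀·e^(rt): e^(r·20.5) = 23000/130 = 176.92.
r·20.5 = ln(176.92) = 5.1757, so r = 5.1757/20.5 = 0.25247.

0.252 per month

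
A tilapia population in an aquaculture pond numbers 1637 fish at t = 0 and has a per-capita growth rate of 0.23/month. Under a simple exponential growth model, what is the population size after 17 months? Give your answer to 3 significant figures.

N(t) = N₀·e^(rt) = 1637 × e^(0.23×17) = 1637 × e^3.91.
e^3.91 ≈ 49.899, so N ≈ 1637 × 49.899 = 81684.6.

81700 fish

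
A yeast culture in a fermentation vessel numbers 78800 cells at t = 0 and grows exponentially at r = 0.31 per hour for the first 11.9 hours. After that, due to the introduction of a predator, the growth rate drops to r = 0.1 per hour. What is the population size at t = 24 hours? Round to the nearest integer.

10571458 cells

Phase 1: N(11.9) = 78800·e^(0.31×11.9) = 78800·e^3.689 = 3.15238×10^6.
Phase 2 runs for 24 − 11.9 = 12.1 hours at r = 0.1.
N(24) = 3.15238×10^6·e^(0.1×12.1) = 3.15238×10^6·e^1.21 = 1.057146×10^7.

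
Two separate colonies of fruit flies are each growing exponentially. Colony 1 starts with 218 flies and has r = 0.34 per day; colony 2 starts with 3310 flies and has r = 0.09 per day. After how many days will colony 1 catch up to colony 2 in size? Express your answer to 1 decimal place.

Set 218·e^(0.34t) = 3310·e^(0.09t).
e^((0.34 − 0.09)t) = 3310/218 → e^(0.25·t) = 15.183.
0.25·t = ln(15.183) = 2.7202, so t = 2.7202/0.25 = 10.881.

10.9 days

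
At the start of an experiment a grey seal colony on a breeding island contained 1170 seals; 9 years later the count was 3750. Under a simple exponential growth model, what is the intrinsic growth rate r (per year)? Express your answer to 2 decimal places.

From N(t) = N₀·e^(rt): e^(r·9) = 3750/1170 = 3.2051.
r·9 = ln(3.2051) = 1.1648, so r = 1.1648/9 = 0.12942.

0.13 per year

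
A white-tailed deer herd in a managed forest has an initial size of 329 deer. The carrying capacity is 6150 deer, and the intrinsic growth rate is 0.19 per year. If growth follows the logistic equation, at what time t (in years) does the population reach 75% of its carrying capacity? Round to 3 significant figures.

20.9 years

A = (K − N₀)/N₀ = (6150 − 329)/329 = 17.693.
Solve 6150/(1 + 17.693·e^(−0.19t)) = 4612.5: 1 + 17.693·e^(−0.19t) = 1.3333, so e^(−0.19t) = 0.0188398.
−0.19·t = ln(0.0188398) = -3.9718, so t = 3.9718/0.19 = 20.904.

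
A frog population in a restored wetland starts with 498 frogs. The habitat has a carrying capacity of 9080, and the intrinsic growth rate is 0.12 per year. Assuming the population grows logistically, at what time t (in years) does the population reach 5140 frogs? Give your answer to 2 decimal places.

25.94 years

A = (K − N₀)/N₀ = (9080 − 498)/498 = 17.233.
Solve 9080/(1 + 17.233·e^(−0.12t)) = 5140: 1 + 17.233·e^(−0.12t) = 1.7665, so e^(−0.12t) = 0.0444809.
−0.12·t = ln(0.0444809) = -3.1127, so t = 3.1127/0.12 = 25.939.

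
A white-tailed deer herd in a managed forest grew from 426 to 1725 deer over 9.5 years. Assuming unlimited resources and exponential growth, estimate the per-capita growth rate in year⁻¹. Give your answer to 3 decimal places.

0.147 per year

From N(t) = N₀·e^(rt): e^(r·9.5) = 1725/426 = 4.0493.
r·9.5 = ln(4.0493) = 1.3985, so r = 1.3985/9.5 = 0.14722.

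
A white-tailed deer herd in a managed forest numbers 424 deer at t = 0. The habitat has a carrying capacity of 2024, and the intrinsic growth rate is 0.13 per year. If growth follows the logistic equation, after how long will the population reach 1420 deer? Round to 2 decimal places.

16.79 years

A = (K − N₀)/N₀ = (2024 − 424)/424 = 3.7736.
Solve 2024/(1 + 3.7736·e^(−0.13t)) = 1420: 1 + 3.7736·e^(−0.13t) = 1.4254, so e^(−0.13t) = 0.112718.
−0.13·t = ln(0.112718) = -2.1829, so t = 2.1829/0.13 = 16.791.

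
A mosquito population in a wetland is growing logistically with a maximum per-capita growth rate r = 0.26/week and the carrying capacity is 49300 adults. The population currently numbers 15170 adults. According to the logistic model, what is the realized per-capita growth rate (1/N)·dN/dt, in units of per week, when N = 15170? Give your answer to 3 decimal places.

0.180 per week

(1/N)·dN/dt = r(1 − N/K) = 0.26 × (1 − 15170/49300).
= 0.26 × 0.69229 = 0.18.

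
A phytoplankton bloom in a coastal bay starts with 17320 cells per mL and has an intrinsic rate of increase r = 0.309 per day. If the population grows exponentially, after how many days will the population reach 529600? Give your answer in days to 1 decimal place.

11.1 days

Set N₀·e^(rt) = 529600: e^(0.309·t) = 529600/17320 = 30.577.
0.309·t = ln(30.577) = 3.4203, so t = 3.4203/0.309 = 11.069.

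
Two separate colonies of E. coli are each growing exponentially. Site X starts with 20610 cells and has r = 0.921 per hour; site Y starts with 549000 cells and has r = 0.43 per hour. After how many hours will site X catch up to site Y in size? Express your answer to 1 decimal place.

Set 20610·e^(0.921t) = 549000·e^(0.43t).
e^((0.921 − 0.43)t) = 549000/20610 → e^(0.491·t) = 26.638.
0.491·t = ln(26.638) = 3.2823, so t = 3.2823/0.491 = 6.685.

6.7 hours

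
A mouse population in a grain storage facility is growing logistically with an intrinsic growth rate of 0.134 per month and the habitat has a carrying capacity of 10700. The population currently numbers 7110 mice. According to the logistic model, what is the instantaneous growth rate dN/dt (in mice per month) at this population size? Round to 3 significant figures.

320 mice per month

dN/dt = rN(1 − N/K) = 0.134 × 7110 × (1 − 7110/10700).
1 − 7110/10700 = 0.33551; dN/dt = 0.134 × 7110 × 0.33551 = 319.66.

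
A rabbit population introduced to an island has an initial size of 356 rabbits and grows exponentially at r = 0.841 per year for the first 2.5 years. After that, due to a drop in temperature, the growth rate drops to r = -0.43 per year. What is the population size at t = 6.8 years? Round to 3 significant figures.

459 rabbits

Phase 1: N(2.5) = 356·e^(0.841×2.5) = 356·e^2.103 = 2914.43.
Phase 2 runs for 6.8 − 2.5 = 4.3 years at r = -0.43.
N(6.8) = 2914.43·e^(-0.43×4.3) = 2914.43·e^-1.849 = 458.716.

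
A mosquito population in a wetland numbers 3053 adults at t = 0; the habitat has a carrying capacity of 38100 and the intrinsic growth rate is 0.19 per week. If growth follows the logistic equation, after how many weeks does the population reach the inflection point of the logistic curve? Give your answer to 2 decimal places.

Logistic growth is fastest at N = K/2 = 19050.
A = (K − N₀)/N₀ = 11.48. Set K/(1 + A·e^(−rt)) = K/2 → A·e^(−rt) = 1.
e^(−0.19t) = 1/11.48 = 0.0871116, so t = ln(11.48)/0.19 = 2.4406/0.19 = 12.845.

12.85 weeks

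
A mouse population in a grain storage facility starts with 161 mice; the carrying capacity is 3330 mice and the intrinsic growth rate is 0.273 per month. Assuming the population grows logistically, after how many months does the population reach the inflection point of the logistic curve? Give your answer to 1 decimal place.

Logistic growth is fastest at N = K/2 = 1665.
A = (K − N₀)/N₀ = 19.683. Set K/(1 + A·e^(−rt)) = K/2 → A·e^(−rt) = 1.
e^(−0.273t) = 1/19.683 = 0.0508047, so t = ln(19.683)/0.273 = 2.9798/0.273 = 10.915.

10.9 months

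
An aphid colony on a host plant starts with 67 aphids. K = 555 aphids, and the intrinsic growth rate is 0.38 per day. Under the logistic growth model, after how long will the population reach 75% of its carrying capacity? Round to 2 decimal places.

8.12 days

A = (K − N₀)/N₀ = (555 − 67)/67 = 7.2836.
Solve 555/(1 + 7.2836·e^(−0.38t)) = 416.25: 1 + 7.2836·e^(−0.38t) = 1.3333, so e^(−0.38t) = 0.045765.
−0.38·t = ln(0.045765) = -3.0842, so t = 3.0842/0.38 = 8.1164.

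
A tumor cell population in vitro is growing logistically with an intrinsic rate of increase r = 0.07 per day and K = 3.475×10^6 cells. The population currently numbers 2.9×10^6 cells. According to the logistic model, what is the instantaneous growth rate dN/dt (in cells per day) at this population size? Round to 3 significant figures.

dN/dt = rN(1 − N/K) = 0.07 × 2.9×10^6 × (1 − 2.9×10^6/3.475×10^6).
1 − 2.9×10^6/3.475×10^6 = 0.16547; dN/dt = 0.07 × 2.9×10^6 × 0.16547 = 33590.

33600 cells per day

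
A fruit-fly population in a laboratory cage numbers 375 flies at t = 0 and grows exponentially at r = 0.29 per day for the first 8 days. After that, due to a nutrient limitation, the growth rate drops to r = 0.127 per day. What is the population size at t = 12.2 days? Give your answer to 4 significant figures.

Phase 1: N(8) = 375·e^(0.29×8) = 375·e^2.32 = 3815.88.
Phase 2 runs for 12.2 − 8 = 4.2 days at r = 0.127.
N(12.2) = 3815.88·e^(0.127×4.2) = 3815.88·e^0.5334 = 6505.

6505 flies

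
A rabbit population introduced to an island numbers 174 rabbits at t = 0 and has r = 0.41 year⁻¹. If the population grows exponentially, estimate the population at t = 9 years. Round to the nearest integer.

6968 rabbits

N(t) = N₀·e^(rt) = 174 × e^(0.41×9) = 174 × e^3.69.
e^3.69 ≈ 40.045, so N ≈ 174 × 40.045 = 6967.8.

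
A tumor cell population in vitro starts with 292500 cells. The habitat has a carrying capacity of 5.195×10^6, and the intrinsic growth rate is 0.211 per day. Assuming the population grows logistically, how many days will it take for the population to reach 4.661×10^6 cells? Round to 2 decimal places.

23.63 days

A = (K − N₀)/N₀ = (5.195×10^6 − 292500)/292500 = 16.761.
Solve 5.195×10^6/(1 + 16.761·e^(−0.211t)) = 4.661×10^6: 1 + 16.761·e^(−0.211t) = 1.1146, so e^(−0.211t) = 0.0068355.
−0.211·t = ln(0.0068355) = -4.9856, so t = 4.9856/0.211 = 23.629.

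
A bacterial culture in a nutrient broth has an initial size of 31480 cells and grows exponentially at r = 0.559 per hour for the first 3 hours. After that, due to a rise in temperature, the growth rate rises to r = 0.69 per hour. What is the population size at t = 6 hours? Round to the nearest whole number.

1334554 cells

Phase 1: N(3) = 31480·e^(0.559×3) = 31480·e^1.677 = 168402.
Phase 2 runs for 6 − 3 = 3 hours at r = 0.69.
N(6) = 168402·e^(0.69×3) = 168402·e^2.07 = 1.334554×10^6.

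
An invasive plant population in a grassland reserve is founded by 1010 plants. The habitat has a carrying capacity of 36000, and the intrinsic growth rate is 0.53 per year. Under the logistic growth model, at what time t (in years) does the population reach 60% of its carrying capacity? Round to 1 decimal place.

7.5 years

A = (K − N₀)/N₀ = (36000 − 1010)/1010 = 34.644.
Solve 36000/(1 + 34.644·e^(−0.53t)) = 21600: 1 + 34.644·e^(−0.53t) = 1.6667, so e^(−0.53t) = 0.0192436.
−0.53·t = ln(0.0192436) = -3.9506, so t = 3.9506/0.53 = 7.4539.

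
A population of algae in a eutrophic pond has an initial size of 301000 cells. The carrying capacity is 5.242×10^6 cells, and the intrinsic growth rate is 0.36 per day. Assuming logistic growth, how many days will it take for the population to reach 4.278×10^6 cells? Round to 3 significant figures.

A = (K − N₀)/N₀ = (5.242×10^6 − 301000)/301000 = 16.415.
Solve 5.242×10^6/(1 + 16.415·e^(−0.36t)) = 4.278×10^6: 1 + 16.415·e^(−0.36t) = 1.2253, so e^(−0.36t) = 0.0137274.
−0.36·t = ln(0.0137274) = -4.2884, so t = 4.2884/0.36 = 11.912.

11.9 days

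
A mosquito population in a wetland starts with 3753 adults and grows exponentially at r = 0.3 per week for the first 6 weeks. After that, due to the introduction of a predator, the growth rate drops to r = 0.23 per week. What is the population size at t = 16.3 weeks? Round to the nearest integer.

Phase 1: N(6) = 3753·e^(0.3×6) = 3753·e^1.8 = 22704.3.
Phase 2 runs for 16.3 − 6 = 10.3 weeks at r = 0.23.
N(16.3) = 22704.3·e^(0.23×10.3) = 22704.3·e^2.369 = 242634.

242634 adults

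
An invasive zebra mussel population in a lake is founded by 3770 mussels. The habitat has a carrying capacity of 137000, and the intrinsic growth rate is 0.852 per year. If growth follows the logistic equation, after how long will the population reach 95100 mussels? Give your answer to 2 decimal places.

5.15 years

A = (K − N₀)/N₀ = (137000 − 3770)/3770 = 35.34.
Solve 137000/(1 + 35.34·e^(−0.852t)) = 95100: 1 + 35.34·e^(−0.852t) = 1.4406, so e^(−0.852t) = 0.0124673.
−0.852·t = ln(0.0124673) = -4.3846, so t = 4.3846/0.852 = 5.1463.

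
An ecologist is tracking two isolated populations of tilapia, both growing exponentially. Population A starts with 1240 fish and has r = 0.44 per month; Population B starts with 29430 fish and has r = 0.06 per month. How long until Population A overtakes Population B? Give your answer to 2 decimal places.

8.33 months

Set 1240·e^(0.44t) = 29430·e^(0.06t).
e^((0.44 − 0.06)t) = 29430/1240 → e^(0.38·t) = 23.734.
0.38·t = ln(23.734) = 3.1669, so t = 3.1669/0.38 = 8.334.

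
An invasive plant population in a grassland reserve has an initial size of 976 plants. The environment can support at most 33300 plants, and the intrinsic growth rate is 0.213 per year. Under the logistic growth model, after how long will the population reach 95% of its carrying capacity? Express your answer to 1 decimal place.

30.3 years

A = (K − N₀)/N₀ = (33300 − 976)/976 = 33.119.
Solve 33300/(1 + 33.119·e^(−0.213t)) = 31635: 1 + 33.119·e^(−0.213t) = 1.0526, so e^(−0.213t) = 0.00158917.
−0.213·t = ln(0.00158917) = -6.4445, so t = 6.4445/0.213 = 30.256.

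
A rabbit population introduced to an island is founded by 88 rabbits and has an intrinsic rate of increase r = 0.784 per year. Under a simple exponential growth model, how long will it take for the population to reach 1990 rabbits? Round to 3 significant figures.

3.98 years

Set N₀·e^(rt) = 1990: e^(0.784·t) = 1990/88 = 22.614.
0.784·t = ln(22.614) = 3.1186, so t = 3.1186/0.784 = 3.9777.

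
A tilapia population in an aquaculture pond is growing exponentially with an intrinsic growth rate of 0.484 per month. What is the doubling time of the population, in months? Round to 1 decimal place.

Doubling time t_d = ln(2)/r = 0.6931/0.484 = 1.4321.

1.4 months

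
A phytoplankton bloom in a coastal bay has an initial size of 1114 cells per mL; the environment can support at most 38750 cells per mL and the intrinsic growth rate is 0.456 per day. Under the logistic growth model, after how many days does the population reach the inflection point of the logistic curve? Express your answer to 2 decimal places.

Logistic growth is fastest at N = K/2 = 19375.
A = (K − N₀)/N₀ = 33.785. Set K/(1 + A·e^(−rt)) = K/2 → A·e^(−rt) = 1.
e^(−0.456t) = 1/33.785 = 0.0295993, so t = ln(33.785)/0.456 = 3.52/0.456 = 7.7193.

7.72 days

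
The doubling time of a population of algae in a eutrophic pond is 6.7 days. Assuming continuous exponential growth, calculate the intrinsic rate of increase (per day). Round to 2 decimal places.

r = ln(2)/t_d = 0.6931/6.7 = 0.10345.

0.10 per day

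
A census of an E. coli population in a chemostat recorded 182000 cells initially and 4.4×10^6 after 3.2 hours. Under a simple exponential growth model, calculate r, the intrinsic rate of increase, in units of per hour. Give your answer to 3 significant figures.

From N(t) = N₀·e^(rt): e^(r·3.2) = 4.4×10^6/182000 = 24.176.
r·3.2 = ln(24.176) = 3.1854, so r = 3.1854/3.2 = 0.99542.

0.995 per hour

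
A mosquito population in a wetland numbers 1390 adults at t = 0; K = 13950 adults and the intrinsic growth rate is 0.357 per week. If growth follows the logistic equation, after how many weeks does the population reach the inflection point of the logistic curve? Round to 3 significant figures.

Logistic growth is fastest at N = K/2 = 6975.
A = (K − N₀)/N₀ = 9.036. Set K/(1 + A·e^(−rt)) = K/2 → A·e^(−rt) = 1.
e^(−0.357t) = 1/9.036 = 0.110669, so t = ln(9.036)/0.357 = 2.2012/0.357 = 6.1659.

6.17 weeks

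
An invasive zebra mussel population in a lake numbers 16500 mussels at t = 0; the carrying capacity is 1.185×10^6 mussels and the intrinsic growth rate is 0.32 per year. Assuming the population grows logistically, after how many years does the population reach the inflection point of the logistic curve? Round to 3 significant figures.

13.3 years

Logistic growth is fastest at N = K/2 = 592500.
A = (K − N₀)/N₀ = 70.818. Set K/(1 + A·e^(−rt)) = K/2 → A·e^(−rt) = 1.
e^(−0.32t) = 1/70.818 = 0.0141207, so t = ln(70.818)/0.32 = 4.2601/0.32 = 13.313.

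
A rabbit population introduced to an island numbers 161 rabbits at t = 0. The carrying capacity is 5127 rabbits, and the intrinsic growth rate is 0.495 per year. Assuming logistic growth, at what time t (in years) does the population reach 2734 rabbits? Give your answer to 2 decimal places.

7.20 years

A = (K − N₀)/N₀ = (5127 − 161)/161 = 30.845.
Solve 5127/(1 + 30.845·e^(−0.495t)) = 2734: 1 + 30.845·e^(−0.495t) = 1.8753, so e^(−0.495t) = 0.0283768.
−0.495·t = ln(0.0283768) = -3.5622, so t = 3.5622/0.495 = 7.1963.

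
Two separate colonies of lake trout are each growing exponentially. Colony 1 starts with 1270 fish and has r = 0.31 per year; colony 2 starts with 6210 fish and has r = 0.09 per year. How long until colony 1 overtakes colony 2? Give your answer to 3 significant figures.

7.21 years

Set 1270·e^(0.31t) = 6210·e^(0.09t).
e^((0.31 − 0.09)t) = 6210/1270 → e^(0.22·t) = 4.8898.
0.22·t = ln(4.8898) = 1.5871, so t = 1.5871/0.22 = 7.2143.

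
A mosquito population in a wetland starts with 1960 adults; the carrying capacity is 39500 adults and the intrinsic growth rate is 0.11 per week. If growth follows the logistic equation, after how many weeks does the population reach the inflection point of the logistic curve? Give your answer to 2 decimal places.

26.84 weeks

Logistic growth is fastest at N = K/2 = 19750.
A = (K − N₀)/N₀ = 19.153. Set K/(1 + A·e^(−rt)) = K/2 → A·e^(−rt) = 1.
e^(−0.11t) = 1/19.153 = 0.052211, so t = ln(19.153)/0.11 = 2.9525/0.11 = 26.841.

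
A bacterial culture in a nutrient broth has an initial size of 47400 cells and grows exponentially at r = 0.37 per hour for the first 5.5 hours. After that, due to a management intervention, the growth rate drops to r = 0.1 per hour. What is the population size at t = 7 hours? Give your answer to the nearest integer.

Phase 1: N(5.5) = 47400·e^(0.37×5.5) = 47400·e^2.035 = 362717.
Phase 2 runs for 7 − 5.5 = 1.5 hours at r = 0.1.
N(7) = 362717·e^(0.1×1.5) = 362717·e^0.15 = 421417.

421417 cells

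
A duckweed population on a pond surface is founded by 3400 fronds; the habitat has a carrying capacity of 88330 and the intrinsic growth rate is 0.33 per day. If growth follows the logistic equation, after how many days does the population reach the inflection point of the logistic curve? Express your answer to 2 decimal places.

9.75 days

Logistic growth is fastest at N = K/2 = 44165.
A = (K − N₀)/N₀ = 24.979. Set K/(1 + A·e^(−rt)) = K/2 → A·e^(−rt) = 1.
e^(−0.33t) = 1/24.979 = 0.040033, so t = ln(24.979)/0.33 = 3.2181/0.33 = 9.7517.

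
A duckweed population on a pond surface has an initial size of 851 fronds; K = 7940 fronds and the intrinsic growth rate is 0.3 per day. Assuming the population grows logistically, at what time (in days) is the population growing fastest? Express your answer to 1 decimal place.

7.1 days

Logistic growth is fastest at N = K/2 = 3970.
A = (K − N₀)/N₀ = 8.3302. Set K/(1 + A·e^(−rt)) = K/2 → A·e^(−rt) = 1.
e^(−0.3t) = 1/8.3302 = 0.120045, so t = ln(8.3302)/0.3 = 2.1199/0.3 = 7.0663.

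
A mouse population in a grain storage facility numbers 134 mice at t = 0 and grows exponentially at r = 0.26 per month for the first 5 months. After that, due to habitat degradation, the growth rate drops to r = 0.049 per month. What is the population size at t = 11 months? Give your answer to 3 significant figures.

660 mice

Phase 1: N(5) = 134·e^(0.26×5) = 134·e^1.3 = 491.686.
Phase 2 runs for 11 − 5 = 6 months at r = 0.049.
N(11) = 491.686·e^(0.049×6) = 491.686·e^0.294 = 659.736.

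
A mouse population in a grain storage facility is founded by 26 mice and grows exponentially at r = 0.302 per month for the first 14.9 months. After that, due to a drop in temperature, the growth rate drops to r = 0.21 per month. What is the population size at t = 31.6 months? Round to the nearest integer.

78034 mice

Phase 1: N(14.9) = 26·e^(0.302×14.9) = 26·e^4.5 = 2339.98.
Phase 2 runs for 31.6 − 14.9 = 16.7 months at r = 0.21.
N(31.6) = 2339.98·e^(0.21×16.7) = 2339.98·e^3.507 = 78033.7.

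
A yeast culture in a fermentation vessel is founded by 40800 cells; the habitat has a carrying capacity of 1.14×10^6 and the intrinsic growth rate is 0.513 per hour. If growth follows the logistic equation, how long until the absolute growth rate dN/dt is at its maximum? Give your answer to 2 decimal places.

Logistic growth is fastest at N = K/2 = 570000.
A = (K − N₀)/N₀ = 26.941. Set K/(1 + A·e^(−rt)) = K/2 → A·e^(−rt) = 1.
e^(−0.513t) = 1/26.941 = 0.0371179, so t = ln(26.941)/0.513 = 3.2937/0.513 = 6.4204.

6.42 hours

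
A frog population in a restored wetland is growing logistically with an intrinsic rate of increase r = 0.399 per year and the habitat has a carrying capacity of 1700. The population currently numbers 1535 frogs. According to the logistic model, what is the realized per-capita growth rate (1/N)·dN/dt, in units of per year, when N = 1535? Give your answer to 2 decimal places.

0.04 per year

(1/N)·dN/dt = r(1 − N/K) = 0.399 × (1 − 1535/1700).
= 0.399 × 0.097059 = 0.038726.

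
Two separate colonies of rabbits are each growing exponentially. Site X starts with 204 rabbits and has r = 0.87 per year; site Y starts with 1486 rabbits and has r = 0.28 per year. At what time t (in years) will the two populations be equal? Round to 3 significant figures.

3.37 years

Set 204·e^(0.87t) = 1486·e^(0.28t).
e^((0.87 − 0.28)t) = 1486/204 → e^(0.59·t) = 7.2843.
0.59·t = ln(7.2843) = 1.9857, so t = 1.9857/0.59 = 3.3656.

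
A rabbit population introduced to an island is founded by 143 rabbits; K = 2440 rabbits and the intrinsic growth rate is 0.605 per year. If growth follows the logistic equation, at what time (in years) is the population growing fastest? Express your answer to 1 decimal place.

4.6 years

Logistic growth is fastest at N = K/2 = 1220.
A = (K − N₀)/N₀ = 16.063. Set K/(1 + A·e^(−rt)) = K/2 → A·e^(−rt) = 1.
e^(−0.605t) = 1/16.063 = 0.0622551, so t = ln(16.063)/0.605 = 2.7765/0.605 = 4.5893.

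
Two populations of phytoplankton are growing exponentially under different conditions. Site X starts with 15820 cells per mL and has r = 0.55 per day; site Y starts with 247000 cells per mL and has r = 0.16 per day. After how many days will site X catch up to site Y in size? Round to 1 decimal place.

Set 15820·e^(0.55t) = 247000·e^(0.16t).
e^((0.55 − 0.16)t) = 247000/15820 → e^(0.39·t) = 15.613.
0.39·t = ln(15.613) = 2.7481, so t = 2.7481/0.39 = 7.0464.

7.0 days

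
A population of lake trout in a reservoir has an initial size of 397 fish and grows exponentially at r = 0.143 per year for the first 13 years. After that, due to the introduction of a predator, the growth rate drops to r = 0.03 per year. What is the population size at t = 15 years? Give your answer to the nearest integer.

2705 fish

Phase 1: N(13) = 397·e^(0.143×13) = 397·e^1.859 = 2547.67.
Phase 2 runs for 15 − 13 = 2 years at r = 0.03.
N(15) = 2547.67·e^(0.03×2) = 2547.67·e^0.06 = 2705.21.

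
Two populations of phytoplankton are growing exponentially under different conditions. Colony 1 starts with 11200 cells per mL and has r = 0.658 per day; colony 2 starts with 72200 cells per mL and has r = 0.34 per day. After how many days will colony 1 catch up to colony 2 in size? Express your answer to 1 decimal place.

5.9 days

Set 11200·e^(0.658t) = 72200·e^(0.34t).
e^((0.658 − 0.34)t) = 72200/11200 → e^(0.318·t) = 6.4464.
0.318·t = ln(6.4464) = 1.8635, so t = 1.8635/0.318 = 5.8601.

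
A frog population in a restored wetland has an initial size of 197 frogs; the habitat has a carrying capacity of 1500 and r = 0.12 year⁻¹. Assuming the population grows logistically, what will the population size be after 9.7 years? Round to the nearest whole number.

489 frogs

A = (K − N₀)/N₀ = (1500 − 197)/197 = 6.6142.
N(t) = K/(1 + A·e^(−rt)) = 1500/(1 + 6.6142×e^(−0.12×9.7)).
e^(−1.164) = 0.31223; denominator = 1 + 6.6142×0.31223 = 3.0652.
N = 1500/3.0652 = 489.367.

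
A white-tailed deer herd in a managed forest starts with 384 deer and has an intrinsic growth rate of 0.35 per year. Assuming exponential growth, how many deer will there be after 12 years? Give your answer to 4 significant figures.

N(t) = N₀·e^(rt) = 384 × e^(0.35×12) = 384 × e^4.2.
e^4.2 ≈ 66.686, so N ≈ 384 × 66.686 = 25607.6.

25610 deer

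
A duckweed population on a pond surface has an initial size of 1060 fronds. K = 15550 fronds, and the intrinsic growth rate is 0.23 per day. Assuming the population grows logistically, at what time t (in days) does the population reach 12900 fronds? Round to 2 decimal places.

18.25 days

A = (K − N₀)/N₀ = (15550 − 1060)/1060 = 13.67.
Solve 15550/(1 + 13.67·e^(−0.23t)) = 12900: 1 + 13.67·e^(−0.23t) = 1.2054, so e^(−0.23t) = 0.0150277.
−0.23·t = ln(0.0150277) = -4.1979, so t = 4.1979/0.23 = 18.252.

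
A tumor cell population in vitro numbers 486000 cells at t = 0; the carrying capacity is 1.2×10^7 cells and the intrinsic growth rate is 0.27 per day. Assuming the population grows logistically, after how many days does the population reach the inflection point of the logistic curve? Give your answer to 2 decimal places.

Logistic growth is fastest at N = K/2 = 6×10^6.
A = (K − N₀)/N₀ = 23.691. Set K/(1 + A·e^(−rt)) = K/2 → A·e^(−rt) = 1.
e^(−0.27t) = 1/23.691 = 0.0422095, so t = ln(23.691)/0.27 = 3.1651/0.27 = 11.723.

11.72 days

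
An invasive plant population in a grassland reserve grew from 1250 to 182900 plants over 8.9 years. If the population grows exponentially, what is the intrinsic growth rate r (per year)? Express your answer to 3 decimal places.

0.560 per year

From N(t) = N₀·e^(rt): e^(r·8.9) = 182900/1250 = 146.32.
r·8.9 = ln(146.32) = 4.9858, so r = 4.9858/8.9 = 0.5602.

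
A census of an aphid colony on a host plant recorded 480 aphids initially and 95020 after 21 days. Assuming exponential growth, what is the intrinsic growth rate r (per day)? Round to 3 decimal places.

From N(t) = N₀·e^(rt): e^(r·21) = 95020/480 = 197.96.
r·21 = ln(197.96) = 5.2881, so r = 5.2881/21 = 0.25181.

0.252 per day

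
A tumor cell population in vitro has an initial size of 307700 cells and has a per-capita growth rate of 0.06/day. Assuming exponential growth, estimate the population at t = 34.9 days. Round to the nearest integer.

2497699 cells

N(t) = N₀·e^(rt) = 307700 × e^(0.06×34.9) = 307700 × e^2.094.
e^2.094 ≈ 8.1173, so N ≈ 307700 × 8.1173 = 2.497699×10^6.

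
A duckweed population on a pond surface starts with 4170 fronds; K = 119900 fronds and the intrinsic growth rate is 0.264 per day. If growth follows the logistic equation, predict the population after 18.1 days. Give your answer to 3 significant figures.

A = (K − N₀)/N₀ = (119900 − 4170)/4170 = 27.753.
N(t) = K/(1 + A·e^(−rt)) = 119900/(1 + 27.753×e^(−0.264×18.1)).
e^(−4.778) = 0.0084094; denominator = 1 + 27.753×0.0084094 = 1.2334.
N = 119900/1.2334 = 97212.

97200 fronds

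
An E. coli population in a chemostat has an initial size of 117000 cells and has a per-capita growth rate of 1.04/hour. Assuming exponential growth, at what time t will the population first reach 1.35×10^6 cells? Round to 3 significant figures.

Set N₀·e^(rt) = 1.35×10^6: e^(1.04·t) = 1.35×10^6/117000 = 11.538.
1.04·t = ln(11.538) = 2.4457, so t = 2.4457/1.04 = 2.3516.

2.35 hours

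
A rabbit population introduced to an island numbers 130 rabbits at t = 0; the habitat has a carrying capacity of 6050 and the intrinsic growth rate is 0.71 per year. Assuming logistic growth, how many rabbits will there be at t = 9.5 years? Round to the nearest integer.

A = (K − N₀)/N₀ = (6050 − 130)/130 = 45.538.
N(t) = K/(1 + A·e^(−rt)) = 6050/(1 + 45.538×e^(−0.71×9.5)).
e^(−6.745) = 0.0011767; denominator = 1 + 45.538×0.0011767 = 1.0536.
N = 6050/1.0536 = 5742.29.

5742 rabbits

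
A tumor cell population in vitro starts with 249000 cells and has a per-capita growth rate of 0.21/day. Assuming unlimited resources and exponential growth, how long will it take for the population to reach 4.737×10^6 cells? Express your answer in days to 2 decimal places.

Set N₀·e^(rt) = 4.737×10^6: e^(0.21·t) = 4.737×10^6/249000 = 19.024.
0.21·t = ln(19.024) = 2.9457, so t = 2.9457/0.21 = 14.027.

14.03 days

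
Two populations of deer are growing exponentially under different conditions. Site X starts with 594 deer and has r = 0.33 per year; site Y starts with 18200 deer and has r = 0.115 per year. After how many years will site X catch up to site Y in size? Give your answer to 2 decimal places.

15.92 years

Set 594·e^(0.33t) = 18200·e^(0.115t).
e^((0.33 − 0.115)t) = 18200/594 → e^(0.215·t) = 30.64.
0.215·t = ln(30.64) = 3.4223, so t = 3.4223/0.215 = 15.918.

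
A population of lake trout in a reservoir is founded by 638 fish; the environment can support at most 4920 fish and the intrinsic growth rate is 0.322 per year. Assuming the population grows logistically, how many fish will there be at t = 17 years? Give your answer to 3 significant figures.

A = (K − N₀)/N₀ = (4920 − 638)/638 = 6.7116.
N(t) = K/(1 + A·e^(−rt)) = 4920/(1 + 6.7116×e^(−0.322×17)).
e^(−5.474) = 0.0041944; denominator = 1 + 6.7116×0.0041944 = 1.0282.
N = 4920/1.0282 = 4785.29.

4790 fish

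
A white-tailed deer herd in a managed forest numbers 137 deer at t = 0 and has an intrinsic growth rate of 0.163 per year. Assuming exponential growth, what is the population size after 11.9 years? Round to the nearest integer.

953 deer

N(t) = N₀·e^(rt) = 137 × e^(0.163×11.9) = 137 × e^1.94.
e^1.94 ≈ 6.9567, so N ≈ 137 × 6.9567 = 953.063.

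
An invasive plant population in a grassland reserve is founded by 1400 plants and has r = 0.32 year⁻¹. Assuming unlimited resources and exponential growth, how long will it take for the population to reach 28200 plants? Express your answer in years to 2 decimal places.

Set N₀·e^(rt) = 28200: e^(0.32·t) = 28200/1400 = 20.143.
0.32·t = ln(20.143) = 3.0028, so t = 3.0028/0.32 = 9.3839.

9.38 years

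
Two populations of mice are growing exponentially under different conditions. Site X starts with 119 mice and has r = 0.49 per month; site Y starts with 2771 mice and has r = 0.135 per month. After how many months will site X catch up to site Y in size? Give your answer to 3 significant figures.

8.87 months

Set 119·e^(0.49t) = 2771·e^(0.135t).
e^((0.49 − 0.135)t) = 2771/119 → e^(0.355·t) = 23.286.
0.355·t = ln(23.286) = 3.1478, so t = 3.1478/0.355 = 8.8672.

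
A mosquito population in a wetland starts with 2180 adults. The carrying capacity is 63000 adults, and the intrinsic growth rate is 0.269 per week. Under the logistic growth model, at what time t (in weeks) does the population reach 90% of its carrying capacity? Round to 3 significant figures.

A = (K − N₀)/N₀ = (63000 − 2180)/2180 = 27.899.
Solve 63000/(1 + 27.899·e^(−0.269t)) = 56700: 1 + 27.899·e^(−0.269t) = 1.1111, so e^(−0.269t) = 0.00398261.
−0.269·t = ln(0.00398261) = -5.5258, so t = 5.5258/0.269 = 20.542.

20.5 weeks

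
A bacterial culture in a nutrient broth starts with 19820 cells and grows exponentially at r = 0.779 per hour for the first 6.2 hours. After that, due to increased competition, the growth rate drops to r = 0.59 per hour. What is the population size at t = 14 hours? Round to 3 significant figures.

Phase 1: N(6.2) = 19820·e^(0.779×6.2) = 19820·e^4.83 = 2.481185×10^6.
Phase 2 runs for 14 − 6.2 = 7.8 hours at r = 0.59.
N(14) = 2.481185×10^6·e^(0.59×7.8) = 2.481185×10^6·e^4.602 = 2.473332×10^8.

247000000 cells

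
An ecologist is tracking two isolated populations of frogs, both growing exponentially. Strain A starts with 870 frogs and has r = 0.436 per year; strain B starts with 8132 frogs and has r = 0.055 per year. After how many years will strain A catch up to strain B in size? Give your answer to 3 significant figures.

5.87 years

Set 870·e^(0.436t) = 8132·e^(0.055t).
e^((0.436 − 0.055)t) = 8132/870 → e^(0.381·t) = 9.3471.
0.381·t = ln(9.3471) = 2.2351, so t = 2.2351/0.381 = 5.8663.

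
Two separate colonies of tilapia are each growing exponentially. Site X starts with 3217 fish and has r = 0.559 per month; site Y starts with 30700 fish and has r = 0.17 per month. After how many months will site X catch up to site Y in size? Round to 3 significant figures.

5.80 months

Set 3217·e^(0.559t) = 30700·e^(0.17t).
e^((0.559 − 0.17)t) = 30700/3217 → e^(0.389·t) = 9.5431.
0.389·t = ln(9.5431) = 2.2558, so t = 2.2558/0.389 = 5.799.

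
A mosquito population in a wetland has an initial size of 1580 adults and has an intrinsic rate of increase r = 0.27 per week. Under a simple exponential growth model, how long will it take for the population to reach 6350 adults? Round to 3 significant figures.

Set N₀·e^(rt) = 6350: e^(0.27·t) = 6350/1580 = 4.019.
0.27·t = ln(4.019) = 1.391, so t = 1.391/0.27 = 5.152.

5.15 weeks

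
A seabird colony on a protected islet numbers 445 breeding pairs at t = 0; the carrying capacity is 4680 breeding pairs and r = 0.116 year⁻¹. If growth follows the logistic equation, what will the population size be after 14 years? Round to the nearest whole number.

1627 breeding pairs

A = (K − N₀)/N₀ = (4680 − 445)/445 = 9.5169.
N(t) = K/(1 + A·e^(−rt)) = 4680/(1 + 9.5169×e^(−0.116×14)).
e^(−1.624) = 0.19711; denominator = 1 + 9.5169×0.19711 = 2.8759.
N = 4680/2.8759 = 1627.34.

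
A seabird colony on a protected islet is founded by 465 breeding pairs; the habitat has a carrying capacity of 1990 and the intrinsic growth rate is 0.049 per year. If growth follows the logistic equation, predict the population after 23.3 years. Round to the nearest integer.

972 breeding pairs

A = (K − N₀)/N₀ = (1990 − 465)/465 = 3.2796.
N(t) = K/(1 + A·e^(−rt)) = 1990/(1 + 3.2796×e^(−0.049×23.3)).
e^(−1.142) = 0.31928; denominator = 1 + 3.2796×0.31928 = 2.0471.
N = 1990/2.0471 = 972.113.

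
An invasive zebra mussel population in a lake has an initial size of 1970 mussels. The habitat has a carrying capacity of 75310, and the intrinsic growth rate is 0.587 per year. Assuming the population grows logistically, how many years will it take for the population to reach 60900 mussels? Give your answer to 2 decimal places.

A = (K − N₀)/N₀ = (75310 − 1970)/1970 = 37.228.
Solve 75310/(1 + 37.228·e^(−0.587t)) = 60900: 1 + 37.228·e^(−0.587t) = 1.2366, so e^(−0.587t) = 0.00635583.
−0.587·t = ln(0.00635583) = -5.0584, so t = 5.0584/0.587 = 8.6173.

8.62 years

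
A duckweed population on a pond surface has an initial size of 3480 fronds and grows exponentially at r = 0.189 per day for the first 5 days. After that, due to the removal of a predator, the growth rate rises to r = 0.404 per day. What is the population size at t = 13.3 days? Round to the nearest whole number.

Phase 1: N(5) = 3480·e^(0.189×5) = 3480·e^0.945 = 8953.39.
Phase 2 runs for 13.3 − 5 = 8.3 days at r = 0.404.
N(13.3) = 8953.39·e^(0.404×8.3) = 8953.39·e^3.353 = 256014.

256014 fronds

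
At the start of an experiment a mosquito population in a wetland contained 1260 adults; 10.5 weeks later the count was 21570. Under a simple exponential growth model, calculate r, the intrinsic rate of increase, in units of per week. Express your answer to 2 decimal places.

0.27 per week

From N(t) = N₀·e^(rt): e^(r·10.5) = 21570/1260 = 17.119.
r·10.5 = ln(17.119) = 2.8402, so r = 2.8402/10.5 = 0.27049.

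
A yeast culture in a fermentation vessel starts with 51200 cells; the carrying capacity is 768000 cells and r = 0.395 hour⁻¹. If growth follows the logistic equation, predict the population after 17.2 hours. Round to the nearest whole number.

756139 cells

A = (K − N₀)/N₀ = (768000 − 51200)/51200 = 14.
N(t) = K/(1 + A·e^(−rt)) = 768000/(1 + 14×e^(−0.395×17.2)).
e^(−6.794) = 0.0011205; denominator = 1 + 14×0.0011205 = 1.0157.
N = 768000/1.0157 = 756139.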